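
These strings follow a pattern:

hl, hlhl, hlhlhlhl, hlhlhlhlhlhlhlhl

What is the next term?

hlhlhlhlhlhlhlhlhlhlhlhlhlhlhlhl

Every step duplicates the string.
So the next term is two copies of hlhlhlhlhlhlhlhl.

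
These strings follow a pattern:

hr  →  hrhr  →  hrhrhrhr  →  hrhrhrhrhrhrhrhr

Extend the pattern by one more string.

Every step duplicates the string.
Doubling hrhrhrhrhrhrhrhr:

hrhrhrhrhrhrhrhrhrhrhrhrhrhrhrhr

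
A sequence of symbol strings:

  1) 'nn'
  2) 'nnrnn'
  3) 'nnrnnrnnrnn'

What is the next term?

Each string is two copies of the previous one joined by 'r'.
Doubling nnrnnrnnrnn with 'r' between the halves:

nnrnnrnnrnnrnnrnnrnnrnn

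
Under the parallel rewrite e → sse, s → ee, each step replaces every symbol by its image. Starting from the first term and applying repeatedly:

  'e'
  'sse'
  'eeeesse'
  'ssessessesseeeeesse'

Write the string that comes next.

eeeesseeeeesseeeeesseeeeessessessessesseeeeesse

Replace each of the 19 characters of ssessessesseeeeesse in place — ee ee sse ee ee sse ee ee sse ee ee sse sse sse sse sse ee ee sse — and concatenate.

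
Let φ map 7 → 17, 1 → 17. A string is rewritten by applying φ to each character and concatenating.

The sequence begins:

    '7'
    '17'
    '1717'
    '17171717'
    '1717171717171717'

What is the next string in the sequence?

Replace each of the 16 characters of 1717171717171717 in place — 17 17 17 17 17 17 17 17 17 17 17 17 17 17 17 17 — and concatenate.

17171717171717171717171717171717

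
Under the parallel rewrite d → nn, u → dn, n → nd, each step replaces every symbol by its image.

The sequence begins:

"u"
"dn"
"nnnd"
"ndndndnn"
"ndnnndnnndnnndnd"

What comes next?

φ(ndnnndnnndnnndnd) expands symbol-by-symbol to nd nn nd nd nd nn nd nd nd nn nd nd nd nn nd nn; joining the 16 pieces gives the next term.

ndnnndndndnnndndndnnndndndnnndnn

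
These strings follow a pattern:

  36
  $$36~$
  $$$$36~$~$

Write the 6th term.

Every step adds $$ to the front and ~$ to the end of the previous string.
From $$$$36~$~$, 3 further steps: $$$$36~$~$ → $$$$$$36~$~$~$ → $$$$$$$$36~$~$~$~$ → (answer).

$$$$$$$$$$36~$~$~$~$~$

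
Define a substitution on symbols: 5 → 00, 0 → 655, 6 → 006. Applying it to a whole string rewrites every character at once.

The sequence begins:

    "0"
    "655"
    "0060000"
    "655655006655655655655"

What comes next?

006000000600006556550060060000006000000600000060000

φ(655655006655655655655) expands symbol-by-symbol to 006 00 00 006 00 00 655 655 006 006 00 00 006 00 00 006 00 00 006 00 00; joining the 21 pieces gives the next term.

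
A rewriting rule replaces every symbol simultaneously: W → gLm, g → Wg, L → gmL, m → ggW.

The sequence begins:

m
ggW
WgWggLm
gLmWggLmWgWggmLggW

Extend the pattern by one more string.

WggmLggWgLmWgWggmLggWgLmWggLmWgWgggWgmLWgWggLm

Applying the rule to each of the 18 symbols of gLmWggLmWgWggmLggW gives the pieces Wg gmL ggW gLm Wg Wg gmL ggW gLm Wg gLm Wg Wg ggW gmL Wg Wg gLm, which concatenate to the answer.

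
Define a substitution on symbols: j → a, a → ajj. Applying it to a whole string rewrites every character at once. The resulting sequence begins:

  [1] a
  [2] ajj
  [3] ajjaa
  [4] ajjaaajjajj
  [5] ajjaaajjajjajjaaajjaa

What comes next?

φ(ajjaaajjajjajjaaajjaa) expands symbol-by-symbol to ajj a a ajj ajj ajj a a ajj a a ajj a a ajj ajj ajj a a ajj ajj; joining the 21 pieces gives the next term.

ajjaaajjajjajjaaajjaaajjaaajjajjajjaaajjajj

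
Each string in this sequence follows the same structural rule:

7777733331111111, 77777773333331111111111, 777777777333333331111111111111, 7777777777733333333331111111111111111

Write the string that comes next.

77777777777773333333333331111111111111111111

Reading off run lengths: 7 runs 5, 7, 9, 11; 3 runs 4, 6, 8, 10; 1 runs 7, 10, 13, 16 — each is linear in n, where the shown terms are n = 2, 3, 4, 5.
At n = 6 the blocks have lengths 13, 12, 19.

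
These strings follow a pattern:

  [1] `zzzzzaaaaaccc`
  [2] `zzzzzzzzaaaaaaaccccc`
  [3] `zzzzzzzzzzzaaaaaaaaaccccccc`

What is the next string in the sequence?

Term n consists of 3n-1 z's, followed by 2n+1 a's, followed by 2n-1 c's, where the shown terms are n = 2, 3, 4.
At n = 5 the blocks have lengths 14, 11, 9.

zzzzzzzzzzzzzzaaaaaaaaaaaccccccccc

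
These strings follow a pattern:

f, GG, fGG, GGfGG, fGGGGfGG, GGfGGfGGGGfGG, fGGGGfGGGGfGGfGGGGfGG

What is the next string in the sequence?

GGfGGfGGGGfGGfGGGGfGGGGfGGfGGGGfGG

Each term (from the third on) is the two preceding terms concatenated in order: term 3 = f·GG = fGG.
Continuing: GGfGGfGGGGfGG · fGGGGfGGGGfGGfGGGGfGG gives term 8.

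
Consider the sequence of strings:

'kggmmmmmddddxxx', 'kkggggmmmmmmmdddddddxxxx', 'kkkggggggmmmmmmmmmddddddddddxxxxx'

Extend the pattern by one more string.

kkkkggggggggmmmmmmmmmmmdddddddddddddxxxxxx

Reading off run lengths: k runs 1, 2, 3; g runs 2, 4, 6; m runs 5, 7, 9; d runs 4, 7, 10; x runs 3, 4, 5 — each is linear in n, where the shown terms are n = 2, 3, 4.
For the next term, n = 5, so the run lengths are 4, 8, 11, 13, 6.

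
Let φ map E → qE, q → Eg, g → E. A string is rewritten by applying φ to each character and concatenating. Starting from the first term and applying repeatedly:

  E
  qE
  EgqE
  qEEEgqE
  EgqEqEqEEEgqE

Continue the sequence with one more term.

qEEEgqEEgqEEgqEqEqEEEgqE

Applying the rule to each of the 13 symbols of EgqEqEqEEEgqE gives the pieces qE E Eg qE Eg qE Eg qE qE qE E Eg qE, which concatenate to the answer.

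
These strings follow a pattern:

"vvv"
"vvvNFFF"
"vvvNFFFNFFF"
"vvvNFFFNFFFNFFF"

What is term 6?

vvvNFFFNFFFNFFFNFFFNFFF

Each term is the previous one with NFFF appended.
From vvvNFFFNFFFNFFF, 2 further steps: vvvNFFFNFFFNFFF → vvvNFFFNFFFNFFFNFFF → (answer).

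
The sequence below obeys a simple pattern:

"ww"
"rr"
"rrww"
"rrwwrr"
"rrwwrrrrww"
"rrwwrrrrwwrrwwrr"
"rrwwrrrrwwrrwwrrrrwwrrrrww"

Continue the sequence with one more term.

This is a Fibonacci-style word recurrence s(k) = s(k−1)·s(k−2): e.g. rr·ww = rrww.
The next term joins rrwwrrrrwwrrwwrrrrwwrrrrww and rrwwrrrrwwrrwwrr.

rrwwrrrrwwrrwwrrrrwwrrrrwwrrwwrrrrwwrrwwrr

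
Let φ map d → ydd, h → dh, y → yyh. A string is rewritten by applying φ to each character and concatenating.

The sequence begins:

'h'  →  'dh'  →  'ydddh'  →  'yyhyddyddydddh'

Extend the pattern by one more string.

yyhyyhdhyyhyddyddyyhyddyddyyhyddyddydddh

Replace each of the 14 characters of yyhyddyddydddh in place — yyh yyh dh yyh ydd ydd yyh ydd ydd yyh ydd ydd ydd dh — and concatenate.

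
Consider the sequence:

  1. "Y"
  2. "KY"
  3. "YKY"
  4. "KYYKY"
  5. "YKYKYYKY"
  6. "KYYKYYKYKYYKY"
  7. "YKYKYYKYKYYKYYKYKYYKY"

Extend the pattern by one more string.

This is a Fibonacci-style word recurrence s(k) = s(k−2)·s(k−1): e.g. Y·KY = YKY.
Continuing: KYYKYYKYKYYKY · YKYKYYKYKYYKYYKYKYYKY gives term 8.

KYYKYYKYKYYKYYKYKYYKYKYYKYYKYKYYKY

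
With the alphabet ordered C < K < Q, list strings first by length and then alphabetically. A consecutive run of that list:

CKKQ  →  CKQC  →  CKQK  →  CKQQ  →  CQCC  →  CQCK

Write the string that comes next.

CQCQ

Find the rightmost character of CQCK below Q, bump it to the next letter, and reset everything to its right to C.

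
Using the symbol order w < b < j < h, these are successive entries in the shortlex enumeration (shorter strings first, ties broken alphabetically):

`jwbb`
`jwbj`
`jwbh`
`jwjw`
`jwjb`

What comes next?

Treat jwjb as a base-4 numeral over the given alphabet and add one, carrying through any trailing h's.

jwjj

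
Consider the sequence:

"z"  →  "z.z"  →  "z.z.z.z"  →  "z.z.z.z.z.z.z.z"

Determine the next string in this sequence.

Each string is two copies of the previous one joined by '.'.
Doubling z.z.z.z.z.z.z.z with '.' between the halves:

z.z.z.z.z.z.z.z.z.z.z.z.z.z.z.z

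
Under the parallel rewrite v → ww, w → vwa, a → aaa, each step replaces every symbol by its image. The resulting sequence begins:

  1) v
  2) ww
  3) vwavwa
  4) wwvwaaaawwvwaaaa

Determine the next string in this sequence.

Replace each of the 16 characters of wwvwaaaawwvwaaaa in place — vwa vwa ww vwa aaa aaa aaa aaa vwa vwa ww vwa aaa aaa aaa aaa — and concatenate.

vwavwawwvwaaaaaaaaaaaaavwavwawwvwaaaaaaaaaaaaa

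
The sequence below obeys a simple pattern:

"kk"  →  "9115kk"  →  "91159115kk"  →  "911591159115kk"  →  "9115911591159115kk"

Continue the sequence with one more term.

91159115911591159115kk

Each term is the previous one with 9115 prepended.
So the next term is 9115·9115911591159115kk.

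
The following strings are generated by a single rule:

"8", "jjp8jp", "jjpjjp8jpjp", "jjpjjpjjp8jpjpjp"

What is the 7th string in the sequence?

Each term wraps the previous one in jjp on the left and jp on the right.
From jjpjjpjjp8jpjpjp, 3 further steps: jjpjjpjjp8jpjpjp → jjpjjpjjpjjp8jpjpjpjp → jjpjjpjjpjjpjjp8jpjpjpjpjp → (answer).

jjpjjpjjpjjpjjpjjp8jpjpjpjpjpjp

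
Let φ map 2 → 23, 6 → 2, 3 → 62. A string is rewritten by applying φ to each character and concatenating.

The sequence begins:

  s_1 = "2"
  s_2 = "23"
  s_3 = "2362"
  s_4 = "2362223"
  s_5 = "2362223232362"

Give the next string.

Applying the rule to each of the 13 symbols of 2362223232362 gives the pieces 23 62 2 23 23 23 62 23 62 23 62 2 23, which concatenate to the answer.

236222323236223622362223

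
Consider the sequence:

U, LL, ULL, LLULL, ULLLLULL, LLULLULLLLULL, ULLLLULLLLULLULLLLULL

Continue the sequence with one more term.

LLULLULLLLULLULLLLULLLLULLULLLLULL

This is a Fibonacci-style word recurrence s(k) = s(k−2)·s(k−1): e.g. U·LL = ULL.
The next term joins LLULLULLLLULL and ULLLLULLLLULLULLLLULL.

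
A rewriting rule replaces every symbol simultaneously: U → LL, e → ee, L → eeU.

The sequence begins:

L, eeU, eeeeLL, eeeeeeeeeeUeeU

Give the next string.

eeeeeeeeeeeeeeeeeeeeLLeeeeLL

φ(eeeeeeeeeeUeeU) expands symbol-by-symbol to ee ee ee ee ee ee ee ee ee ee LL ee ee LL; joining the 14 pieces gives the next term.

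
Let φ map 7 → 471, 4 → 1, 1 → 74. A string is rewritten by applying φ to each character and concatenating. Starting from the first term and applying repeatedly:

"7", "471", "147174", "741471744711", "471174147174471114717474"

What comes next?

Replace each of the 24 characters of 471174147174471114717474 in place — 1 471 74 74 471 1 74 1 471 74 471 1 1 471 74 74 74 1 471 74 471 1 471 1 — and concatenate.

147174744711741471744711147174747414717447114711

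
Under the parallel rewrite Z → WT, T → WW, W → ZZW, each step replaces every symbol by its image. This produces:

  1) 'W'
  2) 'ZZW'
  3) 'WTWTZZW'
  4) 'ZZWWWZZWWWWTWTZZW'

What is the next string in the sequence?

WTWTZZWZZWZZWWTWTZZWZZWZZWZZWWWZZWWWWTWTZZW

φ(ZZWWWZZWWWWTWTZZW) expands symbol-by-symbol to WT WT ZZW ZZW ZZW WT WT ZZW ZZW ZZW ZZW WW ZZW WW WT WT ZZW; joining the 17 pieces gives the next term.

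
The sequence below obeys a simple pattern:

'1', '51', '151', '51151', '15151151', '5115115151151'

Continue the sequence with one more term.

Each term (from the third on) is the two preceding terms concatenated in order: term 3 = 1·51 = 151.
Continuing: 15151151 · 5115115151151 gives term 7.

151511515115115151151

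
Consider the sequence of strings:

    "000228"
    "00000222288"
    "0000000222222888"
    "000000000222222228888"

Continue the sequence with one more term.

00000000000222222222288888

Reading off run lengths: 0 runs 3, 5, 7, 9; 2 runs 2, 4, 6, 8; 8 runs 1, 2, 3, 4 — each is linear in n (n = 1, 2, …).
Setting n = 5 gives 11, 10, 5 characters in each block.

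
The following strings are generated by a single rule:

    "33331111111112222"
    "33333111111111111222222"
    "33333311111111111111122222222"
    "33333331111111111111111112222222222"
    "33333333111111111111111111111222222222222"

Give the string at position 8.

33333333333111111111111111111111111111111222222222222222222

Each string has the form 3^{n+1} 1^{3n} 2^{2n-2}, where the shown terms are n = 3, 4, 5, 6, 7.
Setting n = 10 gives 11, 30, 18 characters in each block.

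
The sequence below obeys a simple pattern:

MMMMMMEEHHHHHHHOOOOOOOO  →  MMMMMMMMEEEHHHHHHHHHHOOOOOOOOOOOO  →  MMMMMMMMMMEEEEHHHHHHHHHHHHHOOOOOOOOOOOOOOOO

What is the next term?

Reading off run lengths: M runs 6, 8, 10; E runs 2, 3, 4; H runs 7, 10, 13; O runs 8, 12, 16 — each is linear in n, where the shown terms are n = 2, 3, 4.
For the next term, n = 5, so the run lengths are 12, 5, 16, 20.

MMMMMMMMMMMMEEEEEHHHHHHHHHHHHHHHHOOOOOOOOOOOOOOOOOOOO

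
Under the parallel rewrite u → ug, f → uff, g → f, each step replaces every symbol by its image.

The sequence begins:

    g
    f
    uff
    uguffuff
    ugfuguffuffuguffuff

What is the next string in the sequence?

ugfuffugfuguffuffuguffuffugfuguffuffuguffuff

Applying the rule to each of the 19 symbols of ugfuguffuffuguffuff gives the pieces ug f uff ug f ug uff uff ug uff uff ug f ug uff uff ug uff uff, which concatenate to the answer.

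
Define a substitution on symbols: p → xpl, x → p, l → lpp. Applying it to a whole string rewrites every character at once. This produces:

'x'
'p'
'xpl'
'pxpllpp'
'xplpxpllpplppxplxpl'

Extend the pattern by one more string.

Replace each of the 19 characters of xplpxpllpplppxplxpl in place — p xpl lpp xpl p xpl lpp lpp xpl xpl lpp xpl xpl p xpl lpp p xpl lpp — and concatenate.

pxpllppxplpxpllpplppxplxpllppxplxplpxpllpppxpllpp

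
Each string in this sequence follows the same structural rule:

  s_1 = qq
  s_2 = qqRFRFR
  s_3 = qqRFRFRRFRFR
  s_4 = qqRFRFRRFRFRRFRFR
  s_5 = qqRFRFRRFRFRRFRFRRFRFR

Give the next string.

Each term is the previous one with RFRFR appended.
One more step from qqRFRFRRFRFRRFRFRRFRFR gives the answer.

qqRFRFRRFRFRRFRFRRFRFRRFRFR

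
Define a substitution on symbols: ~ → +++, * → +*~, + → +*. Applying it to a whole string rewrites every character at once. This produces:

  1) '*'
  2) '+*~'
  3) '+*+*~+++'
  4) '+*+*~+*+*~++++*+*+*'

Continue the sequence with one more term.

+*+*~+*+*~++++*+*~+*+*~++++*+*+*+*+*~+*+*~+*+*~

Applying the rule to each of the 19 symbols of +*+*~+*+*~++++*+*+* gives the pieces +* +*~ +* +*~ +++ +* +*~ +* +*~ +++ +* +* +* +* +*~ +* +*~ +* +*~, which concatenate to the answer.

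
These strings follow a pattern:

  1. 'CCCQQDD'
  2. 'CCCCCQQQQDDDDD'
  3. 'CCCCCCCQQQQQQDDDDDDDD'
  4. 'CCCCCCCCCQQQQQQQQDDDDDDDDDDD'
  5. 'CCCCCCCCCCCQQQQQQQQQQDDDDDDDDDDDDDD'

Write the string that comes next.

CCCCCCCCCCCCCQQQQQQQQQQQQDDDDDDDDDDDDDDDDD

The n-th term is 2n+1 C's then 2n Q's then 3n-1 D's (n = 1, 2, …).
At n = 6 the blocks have lengths 13, 12, 17.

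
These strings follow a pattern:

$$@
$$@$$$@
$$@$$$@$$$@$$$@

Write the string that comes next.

Every step duplicates the string with '$' between the halves.
Doubling $$@$$$@$$$@$$$@ with '$' between the halves:

$$@$$$@$$$@$$$@$$$@$$$@$$$@$$$@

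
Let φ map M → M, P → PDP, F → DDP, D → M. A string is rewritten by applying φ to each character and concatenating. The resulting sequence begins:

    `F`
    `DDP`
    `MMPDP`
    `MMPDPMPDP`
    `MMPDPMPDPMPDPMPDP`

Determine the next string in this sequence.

Applying the rule to each of the 17 symbols of MMPDPMPDPMPDPMPDP gives the pieces M M PDP M PDP M PDP M PDP M PDP M PDP M PDP M PDP, which concatenate to the answer.

MMPDPMPDPMPDPMPDPMPDPMPDPMPDPMPDP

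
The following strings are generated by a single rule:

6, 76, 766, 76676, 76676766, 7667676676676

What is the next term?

766767667667676676766

This is a Fibonacci-style word recurrence s(k) = s(k−1)·s(k−2): e.g. 76·6 = 766.
The next term joins 7667676676676 and 76676766.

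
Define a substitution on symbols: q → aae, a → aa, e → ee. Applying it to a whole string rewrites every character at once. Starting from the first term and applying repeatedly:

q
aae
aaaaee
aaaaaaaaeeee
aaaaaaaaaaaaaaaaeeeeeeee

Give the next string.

Rewriting the 24 symbols of aaaaaaaaaaaaaaaaeeeeeeee one by one yields aa aa aa aa aa aa aa aa aa aa aa aa aa aa aa aa ee ee ee ee ee ee ee ee; concatenated:

aaaaaaaaaaaaaaaaaaaaaaaaaaaaaaaaeeeeeeeeeeeeeeee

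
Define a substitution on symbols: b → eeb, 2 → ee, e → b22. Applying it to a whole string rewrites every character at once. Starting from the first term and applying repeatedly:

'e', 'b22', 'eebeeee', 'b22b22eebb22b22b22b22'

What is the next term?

eebeeeeeebeeeeb22b22eebeebeeeeeebeeeeeebeeeeeebeeee

Replace each of the 21 characters of b22b22eebb22b22b22b22 in place — eeb ee ee eeb ee ee b22 b22 eeb eeb ee ee eeb ee ee eeb ee ee eeb ee ee — and concatenate.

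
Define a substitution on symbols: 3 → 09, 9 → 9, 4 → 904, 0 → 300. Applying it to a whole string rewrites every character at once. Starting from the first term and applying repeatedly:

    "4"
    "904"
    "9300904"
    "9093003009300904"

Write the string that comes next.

Rewriting the 16 symbols of 9093003009300904 one by one yields 9 300 9 09 300 300 09 300 300 9 09 300 300 9 300 904; concatenated:

9300909300300093003009093003009300904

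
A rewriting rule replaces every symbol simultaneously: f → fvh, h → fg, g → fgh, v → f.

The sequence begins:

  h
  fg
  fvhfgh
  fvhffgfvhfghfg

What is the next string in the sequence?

fvhffgfvhfvhfghfvhffgfvhfghfgfvhfgh

φ(fvhffgfvhfghfg) expands symbol-by-symbol to fvh f fg fvh fvh fgh fvh f fg fvh fgh fg fvh fgh; joining the 14 pieces gives the next term.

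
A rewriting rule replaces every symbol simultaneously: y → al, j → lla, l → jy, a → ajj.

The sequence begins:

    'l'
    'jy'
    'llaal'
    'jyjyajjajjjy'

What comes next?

llaalllaalajjllallaajjllallallaal

Apply φ to jyjyajjajjjy symbol by symbol: j→lla, y→al, j→lla, y→al, a→ajj, j→lla, j→lla, a→ajj, j→lla, j→lla, j→lla, y→al; joined: lla al lla al ajj lla lla ajj lla lla lla al.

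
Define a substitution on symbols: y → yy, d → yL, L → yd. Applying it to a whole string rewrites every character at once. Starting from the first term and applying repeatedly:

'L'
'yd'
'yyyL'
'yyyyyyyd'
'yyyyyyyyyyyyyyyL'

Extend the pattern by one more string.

yyyyyyyyyyyyyyyyyyyyyyyyyyyyyyyd

φ(yyyyyyyyyyyyyyyL) expands symbol-by-symbol to yy yy yy yy yy yy yy yy yy yy yy yy yy yy yy yd; joining the 16 pieces gives the next term.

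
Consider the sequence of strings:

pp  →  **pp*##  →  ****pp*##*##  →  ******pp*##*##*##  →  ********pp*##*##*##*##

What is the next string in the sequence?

Every step adds ** to the front and *## to the end of the previous string.
One more step from ********pp*##*##*##*## gives the answer.

**********pp*##*##*##*##*##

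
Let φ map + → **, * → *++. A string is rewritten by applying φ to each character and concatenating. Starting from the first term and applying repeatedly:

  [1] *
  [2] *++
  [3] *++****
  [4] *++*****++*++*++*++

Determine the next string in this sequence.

*++*****++*++*++*++*++*****++*****++*****++****

Replace each of the 19 characters of *++*****++*++*++*++ in place — *++ ** ** *++ *++ *++ *++ *++ ** ** *++ ** ** *++ ** ** *++ ** ** — and concatenate.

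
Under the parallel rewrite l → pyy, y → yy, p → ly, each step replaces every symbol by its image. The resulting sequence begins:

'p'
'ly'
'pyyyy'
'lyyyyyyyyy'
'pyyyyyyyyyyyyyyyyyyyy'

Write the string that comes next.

Replace each of the 21 characters of pyyyyyyyyyyyyyyyyyyyy in place — ly yy yy yy yy yy yy yy yy yy yy yy yy yy yy yy yy yy yy yy yy — and concatenate.

lyyyyyyyyyyyyyyyyyyyyyyyyyyyyyyyyyyyyyyyyy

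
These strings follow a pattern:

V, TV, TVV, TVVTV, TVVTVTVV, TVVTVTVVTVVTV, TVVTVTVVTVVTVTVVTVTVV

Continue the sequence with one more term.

TVVTVTVVTVVTVTVVTVTVVTVVTVTVVTVVTV

From term 3 onward, concatenate the last term with the second-to-last: TV·V = TVV, TVV·TV = TVVTV, …
So term 8 is TVVTVTVVTVVTVTVVTVTVV·TVVTVTVVTVVTV.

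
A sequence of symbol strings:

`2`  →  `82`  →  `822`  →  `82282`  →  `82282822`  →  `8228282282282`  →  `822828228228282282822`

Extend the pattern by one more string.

8228282282282822828228228282282282

From term 3 onward, concatenate the last term with the second-to-last: 82·2 = 822, 822·82 = 82282, …
The next term joins 822828228228282282822 and 8228282282282.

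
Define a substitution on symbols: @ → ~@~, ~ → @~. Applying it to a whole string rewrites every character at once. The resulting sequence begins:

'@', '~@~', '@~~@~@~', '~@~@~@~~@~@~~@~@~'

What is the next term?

Rewriting the 17 symbols of ~@~@~@~~@~@~~@~@~ one by one yields @~ ~@~ @~ ~@~ @~ ~@~ @~ @~ ~@~ @~ ~@~ @~ @~ ~@~ @~ ~@~ @~; concatenated:

@~~@~@~~@~@~~@~@~@~~@~@~~@~@~@~~@~@~~@~@~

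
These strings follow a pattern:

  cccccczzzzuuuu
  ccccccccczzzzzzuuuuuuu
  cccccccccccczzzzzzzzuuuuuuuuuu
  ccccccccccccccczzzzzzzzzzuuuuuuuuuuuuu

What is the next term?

cccccccccccccccccczzzzzzzzzzzzuuuuuuuuuuuuuuuu

The n-th term is 3n c's then 2n z's then 3n-2 u's, where the shown terms are n = 2, 3, 4, 5.
For the next term, n = 6, so the run lengths are 18, 12, 16.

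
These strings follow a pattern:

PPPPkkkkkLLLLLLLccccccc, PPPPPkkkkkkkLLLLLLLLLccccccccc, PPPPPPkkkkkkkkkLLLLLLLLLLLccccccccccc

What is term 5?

PPPPPPPPkkkkkkkkkkkkkLLLLLLLLLLLLLLLccccccccccccccc

The n-th term is n+1 P's then 2n-1 k's then 2n+1 L's then 2n+1 c's, where the shown terms are n = 3, 4, 5.
For term 5, n = 7, so the run lengths are 8, 13, 15, 15.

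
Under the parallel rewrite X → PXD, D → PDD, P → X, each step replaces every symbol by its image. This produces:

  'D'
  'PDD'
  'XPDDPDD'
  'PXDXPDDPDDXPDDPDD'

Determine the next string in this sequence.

φ(PXDXPDDPDDXPDDPDD) expands symbol-by-symbol to X PXD PDD PXD X PDD PDD X PDD PDD PXD X PDD PDD X PDD PDD; joining the 17 pieces gives the next term.

XPXDPDDPXDXPDDPDDXPDDPDDPXDXPDDPDDXPDDPDD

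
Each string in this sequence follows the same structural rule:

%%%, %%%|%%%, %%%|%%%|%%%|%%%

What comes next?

Every step duplicates the string with '|' between the halves.
So the next term is two copies of %%%|%%%|%%%|%%% with '|' between the halves.

%%%|%%%|%%%|%%%|%%%|%%%|%%%|%%%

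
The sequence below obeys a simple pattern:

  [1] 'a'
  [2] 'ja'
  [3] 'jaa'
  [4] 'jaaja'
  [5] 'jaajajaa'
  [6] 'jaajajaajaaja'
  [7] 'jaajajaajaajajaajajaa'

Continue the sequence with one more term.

jaajajaajaajajaajajaajaajajaajaaja

Each term (from the third on) is the previous term followed by the one before it: term 3 = ja·a = jaa.
The next term joins jaajajaajaajajaajajaa and jaajajaajaaja.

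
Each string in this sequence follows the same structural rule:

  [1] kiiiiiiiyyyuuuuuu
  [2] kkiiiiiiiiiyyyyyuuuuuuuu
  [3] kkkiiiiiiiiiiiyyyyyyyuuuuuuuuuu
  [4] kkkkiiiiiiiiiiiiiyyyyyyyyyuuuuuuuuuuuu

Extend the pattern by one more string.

The n-th term is n-1 k's then 2n+3 i's then 2n-1 y's then 2n+2 u's, where the shown terms are n = 2, 3, 4, 5.
At n = 6 the blocks have lengths 5, 15, 11, 14.

kkkkkiiiiiiiiiiiiiiiyyyyyyyyyyyuuuuuuuuuuuuuu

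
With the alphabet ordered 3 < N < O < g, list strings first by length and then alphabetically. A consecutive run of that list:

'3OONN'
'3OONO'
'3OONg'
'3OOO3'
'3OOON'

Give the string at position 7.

3OOOg

Continuing the enumeration 2 steps past 3OOON: 3OOON → 3OOOO → (answer).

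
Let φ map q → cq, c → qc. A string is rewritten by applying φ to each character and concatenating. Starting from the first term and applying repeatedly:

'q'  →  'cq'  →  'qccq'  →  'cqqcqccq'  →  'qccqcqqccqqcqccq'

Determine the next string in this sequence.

cqqcqccqqccqcqqcqccqcqqccqqcqccq

Replace each of the 16 characters of qccqcqqccqqcqccq in place — cq qc qc cq qc cq cq qc qc cq cq qc cq qc qc cq — and concatenate.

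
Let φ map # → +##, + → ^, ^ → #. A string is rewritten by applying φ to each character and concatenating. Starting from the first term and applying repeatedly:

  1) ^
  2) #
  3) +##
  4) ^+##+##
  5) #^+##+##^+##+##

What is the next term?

+###^+##+##^+##+###^+##+##^+##+##

φ(#^+##+##^+##+##) expands symbol-by-symbol to +## # ^ +## +## ^ +## +## # ^ +## +## ^ +## +##; joining the 15 pieces gives the next term.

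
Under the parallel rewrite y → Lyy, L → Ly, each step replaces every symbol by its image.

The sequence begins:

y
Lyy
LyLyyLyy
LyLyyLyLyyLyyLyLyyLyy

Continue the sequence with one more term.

Rewriting the 21 symbols of LyLyyLyLyyLyyLyLyyLyy one by one yields Ly Lyy Ly Lyy Lyy Ly Lyy Ly Lyy Lyy Ly Lyy Lyy Ly Lyy Ly Lyy Lyy Ly Lyy Lyy; concatenated:

LyLyyLyLyyLyyLyLyyLyLyyLyyLyLyyLyyLyLyyLyLyyLyyLyLyyLyy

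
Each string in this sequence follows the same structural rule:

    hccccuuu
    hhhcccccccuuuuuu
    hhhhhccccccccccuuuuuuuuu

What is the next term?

hhhhhhhcccccccccccccuuuuuuuuuuuu

The n-th term is 2n-1 h's then 3n+1 c's then 3n u's (n = 1, 2, …).
Setting n = 4 gives 7, 13, 12 characters in each block.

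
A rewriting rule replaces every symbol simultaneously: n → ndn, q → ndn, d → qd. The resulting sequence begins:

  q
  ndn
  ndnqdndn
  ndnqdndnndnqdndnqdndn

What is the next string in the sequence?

ndnqdndnndnqdndnqdndnndnqdndnndnqdndnqdndnndnqdndnqdndn

φ(ndnqdndnndnqdndnqdndn) expands symbol-by-symbol to ndn qd ndn ndn qd ndn qd ndn ndn qd ndn ndn qd ndn qd ndn ndn qd ndn qd ndn; joining the 21 pieces gives the next term.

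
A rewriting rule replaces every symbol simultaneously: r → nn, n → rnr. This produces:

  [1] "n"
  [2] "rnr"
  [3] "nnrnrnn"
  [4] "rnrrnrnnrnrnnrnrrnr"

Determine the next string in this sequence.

nnrnrnnnnrnrnnrnrrnrnnrnrnnrnrrnrnnrnrnnnnrnrnn

Applying the rule to each of the 19 symbols of rnrrnrnnrnrnnrnrrnr gives the pieces nn rnr nn nn rnr nn rnr rnr nn rnr nn rnr rnr nn rnr nn nn rnr nn, which concatenate to the answer.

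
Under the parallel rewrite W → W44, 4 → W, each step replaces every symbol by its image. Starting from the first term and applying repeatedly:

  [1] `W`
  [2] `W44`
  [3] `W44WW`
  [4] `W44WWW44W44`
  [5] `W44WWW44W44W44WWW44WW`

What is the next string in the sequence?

W44WWW44W44W44WWW44WWW44WWW44W44W44WWW44W44

φ(W44WWW44W44W44WWW44WW) expands symbol-by-symbol to W44 W W W44 W44 W44 W W W44 W W W44 W W W44 W44 W44 W W W44 W44; joining the 21 pieces gives the next term.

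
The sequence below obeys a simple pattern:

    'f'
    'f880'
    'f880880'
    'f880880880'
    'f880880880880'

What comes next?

Each term is the previous one with 880 appended.
One more step from f880880880880 gives the answer.

f880880880880880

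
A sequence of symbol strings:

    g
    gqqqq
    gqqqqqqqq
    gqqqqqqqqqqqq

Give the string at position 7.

The strings grow by a fixed suffix qqqq each time.
From gqqqqqqqqqqqq, 3 further steps: gqqqqqqqqqqqq → gqqqqqqqqqqqqqqqq → gqqqqqqqqqqqqqqqqqqqq → (answer).

gqqqqqqqqqqqqqqqqqqqqqqqq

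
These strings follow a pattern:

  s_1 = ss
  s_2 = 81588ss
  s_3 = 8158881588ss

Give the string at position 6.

8158881588815888158881588ss

Every step adds 81588 at the front: s(k+1) = 81588·s(k).
From 8158881588ss, 3 further steps: 8158881588ss → 815888158881588ss → 81588815888158881588ss → (answer).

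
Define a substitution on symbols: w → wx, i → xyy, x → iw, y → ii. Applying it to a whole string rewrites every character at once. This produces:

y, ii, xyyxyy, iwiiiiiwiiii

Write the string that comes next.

Rewriting each symbol of iwiiiiiwiiii: i→xyy, w→wx, i→xyy, i→xyy, i→xyy, i→xyy, i→xyy, w→wx, i→xyy, i→xyy, i→xyy, i→xyy, which concatenates to xyy wx xyy xyy xyy xyy xyy wx xyy xyy xyy xyy.

xyywxxyyxyyxyyxyyxyywxxyyxyyxyyxyy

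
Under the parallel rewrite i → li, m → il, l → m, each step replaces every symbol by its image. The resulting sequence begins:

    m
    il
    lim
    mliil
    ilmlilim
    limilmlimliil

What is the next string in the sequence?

Rewriting the 13 symbols of limilmlimliil one by one yields m li il li m il m li il m li li m; concatenated:

mliillimilmliilmlilim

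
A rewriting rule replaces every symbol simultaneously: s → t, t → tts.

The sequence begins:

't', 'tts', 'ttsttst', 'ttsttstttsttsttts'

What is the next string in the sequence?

Replace each of the 17 characters of ttsttstttsttsttts in place — tts tts t tts tts t tts tts tts t tts tts t tts tts tts t — and concatenate.

ttsttstttsttstttsttsttstttsttstttsttsttst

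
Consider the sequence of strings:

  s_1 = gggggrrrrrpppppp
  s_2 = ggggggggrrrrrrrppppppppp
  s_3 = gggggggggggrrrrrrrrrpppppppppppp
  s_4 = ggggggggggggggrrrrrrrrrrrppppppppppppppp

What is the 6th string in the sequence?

Reading off run lengths: g runs 5, 8, 11, 14; r runs 5, 7, 9, 11; p runs 6, 9, 12, 15 — each is linear in n, where the shown terms are n = 2, 3, 4, 5.
At n = 7 the blocks have lengths 20, 15, 21.

ggggggggggggggggggggrrrrrrrrrrrrrrrppppppppppppppppppppp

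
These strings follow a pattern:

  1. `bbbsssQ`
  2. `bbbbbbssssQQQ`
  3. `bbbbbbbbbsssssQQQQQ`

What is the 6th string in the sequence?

bbbbbbbbbbbbbbbbbbssssssssQQQQQQQQQQQ

Term n consists of 3n b's, followed by n+2 s's, followed by 2n-1 Q's (n = 1, 2, …).
Setting n = 6 gives 18, 8, 11 characters in each block.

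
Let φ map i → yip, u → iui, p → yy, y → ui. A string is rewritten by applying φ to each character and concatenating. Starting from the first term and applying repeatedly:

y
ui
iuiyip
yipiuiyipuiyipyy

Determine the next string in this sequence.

Replace each of the 16 characters of yipiuiyipuiyipyy in place — ui yip yy yip iui yip ui yip yy iui yip ui yip yy ui ui — and concatenate.

uiyipyyyipiuiyipuiyipyyiuiyipuiyipyyuiui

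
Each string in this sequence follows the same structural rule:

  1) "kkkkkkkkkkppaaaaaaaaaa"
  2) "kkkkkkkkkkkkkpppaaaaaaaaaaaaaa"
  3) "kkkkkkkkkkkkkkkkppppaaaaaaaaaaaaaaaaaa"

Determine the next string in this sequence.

The n-th term is 3n+1 k's then n-1 p's then 4n-2 a's, where the shown terms are n = 3, 4, 5.
For the next term, n = 6, so the run lengths are 19, 5, 22.

kkkkkkkkkkkkkkkkkkkpppppaaaaaaaaaaaaaaaaaaaaaa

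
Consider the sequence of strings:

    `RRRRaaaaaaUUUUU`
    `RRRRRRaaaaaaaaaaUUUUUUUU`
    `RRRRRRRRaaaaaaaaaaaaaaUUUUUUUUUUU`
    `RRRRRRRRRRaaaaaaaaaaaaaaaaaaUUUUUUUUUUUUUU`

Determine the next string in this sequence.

RRRRRRRRRRRRaaaaaaaaaaaaaaaaaaaaaaUUUUUUUUUUUUUUUUU

Each string has the form R^{2n+2} a^{4n+2} U^{3n+2} (n = 1, 2, …).
For the next term, n = 5, so the run lengths are 12, 22, 17.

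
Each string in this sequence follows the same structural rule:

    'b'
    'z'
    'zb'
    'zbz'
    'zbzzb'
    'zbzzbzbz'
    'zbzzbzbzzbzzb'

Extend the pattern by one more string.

Each term (from the third on) is the previous term followed by the one before it: term 3 = z·b = zb.
The next term joins zbzzbzbzzbzzb and zbzzbzbz.

zbzzbzbzzbzzbzbzzbzbz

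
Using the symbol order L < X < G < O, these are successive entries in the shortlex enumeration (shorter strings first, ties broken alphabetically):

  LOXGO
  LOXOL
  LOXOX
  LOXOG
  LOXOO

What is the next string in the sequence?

LOGLL

Treat LOXOO as a base-4 numeral over the given alphabet and add one, carrying through any trailing O's.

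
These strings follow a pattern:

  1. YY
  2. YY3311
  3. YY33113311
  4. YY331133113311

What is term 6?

Every step adds 3311 to the end: s(k+1) = s(k)·3311.
From YY331133113311, 2 further steps: YY331133113311 → YY3311331133113311 → (answer).

YY33113311331133113311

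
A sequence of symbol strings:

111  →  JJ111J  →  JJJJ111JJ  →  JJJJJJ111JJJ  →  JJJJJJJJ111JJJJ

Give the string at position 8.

Each term wraps the previous one in JJ on the left and J on the right.
From JJJJJJJJ111JJJJ, 3 further steps: JJJJJJJJ111JJJJ → JJJJJJJJJJ111JJJJJ → JJJJJJJJJJJJ111JJJJJJ → (answer).

JJJJJJJJJJJJJJ111JJJJJJJ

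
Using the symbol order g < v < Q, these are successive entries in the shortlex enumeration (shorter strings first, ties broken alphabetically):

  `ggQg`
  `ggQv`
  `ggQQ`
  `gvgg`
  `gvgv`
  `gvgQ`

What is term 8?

gvvv

Continuing the enumeration 2 steps past gvgQ: gvgQ → gvvg → (answer).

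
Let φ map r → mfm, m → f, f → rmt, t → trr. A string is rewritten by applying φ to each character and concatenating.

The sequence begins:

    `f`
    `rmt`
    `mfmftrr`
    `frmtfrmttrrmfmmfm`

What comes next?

rmtmfmftrrrmtmfmftrrtrrmfmmfmfrmtffrmtf

Applying the rule to each of the 17 symbols of frmtfrmttrrmfmmfm gives the pieces rmt mfm f trr rmt mfm f trr trr mfm mfm f rmt f f rmt f, which concatenate to the answer.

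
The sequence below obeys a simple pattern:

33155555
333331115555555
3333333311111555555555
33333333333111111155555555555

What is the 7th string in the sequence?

33333333333333333333111111111111155555555555555555

Reading off run lengths: 3 runs 2, 5, 8, 11; 1 runs 1, 3, 5, 7; 5 runs 5, 7, 9, 11 — each is linear in n (n = 1, 2, …).
For term 7, n = 7, so the run lengths are 20, 13, 17.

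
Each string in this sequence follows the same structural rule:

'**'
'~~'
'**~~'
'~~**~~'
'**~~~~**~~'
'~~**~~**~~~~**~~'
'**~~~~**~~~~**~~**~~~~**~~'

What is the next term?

~~**~~**~~~~**~~**~~~~**~~~~**~~**~~~~**~~

Each term (from the third on) is the two preceding terms concatenated in order: term 3 = **·~~ = **~~.
So term 8 is ~~**~~**~~~~**~~·**~~~~**~~~~**~~**~~~~**~~.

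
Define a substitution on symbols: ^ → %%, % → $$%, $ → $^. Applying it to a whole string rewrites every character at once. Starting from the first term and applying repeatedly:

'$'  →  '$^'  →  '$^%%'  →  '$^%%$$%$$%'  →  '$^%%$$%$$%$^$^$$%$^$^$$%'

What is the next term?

$^%%$$%$$%$^$^$$%$^$^$$%$^%%$^%%$^$^$$%$^%%$^%%$^$^$$%

φ($^%%$$%$$%$^$^$$%$^$^$$%) expands symbol-by-symbol to $^ %% $$% $$% $^ $^ $$% $^ $^ $$% $^ %% $^ %% $^ $^ $$% $^ %% $^ %% $^ $^ $$%; joining the 24 pieces gives the next term.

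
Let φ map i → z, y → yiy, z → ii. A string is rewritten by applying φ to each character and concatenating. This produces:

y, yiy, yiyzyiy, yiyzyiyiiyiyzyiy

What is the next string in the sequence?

φ(yiyzyiyiiyiyzyiy) expands symbol-by-symbol to yiy z yiy ii yiy z yiy z z yiy z yiy ii yiy z yiy; joining the 16 pieces gives the next term.

yiyzyiyiiyiyzyiyzzyiyzyiyiiyiyzyiy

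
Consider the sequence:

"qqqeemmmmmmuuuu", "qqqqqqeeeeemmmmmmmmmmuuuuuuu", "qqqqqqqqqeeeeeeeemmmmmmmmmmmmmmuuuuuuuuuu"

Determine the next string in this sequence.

qqqqqqqqqqqqeeeeeeeeeeemmmmmmmmmmmmmmmmmmuuuuuuuuuuuuu

Reading off run lengths: q runs 3, 6, 9; e runs 2, 5, 8; m runs 6, 10, 14; u runs 4, 7, 10 — each is linear in n (n = 1, 2, …).
Setting n = 4 gives 12, 11, 18, 13 characters in each block.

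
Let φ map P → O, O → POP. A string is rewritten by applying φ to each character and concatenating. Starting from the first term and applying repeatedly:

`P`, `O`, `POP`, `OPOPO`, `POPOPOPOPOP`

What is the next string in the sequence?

Expanding POPOPOPOPOP: P→O, O→POP, P→O, O→POP, P→O, O→POP, P→O, O→POP, P→O, O→POP, P→O. Concatenated: O POP O POP O POP O POP O POP O.

OPOPOPOPOPOPOPOPOPOPO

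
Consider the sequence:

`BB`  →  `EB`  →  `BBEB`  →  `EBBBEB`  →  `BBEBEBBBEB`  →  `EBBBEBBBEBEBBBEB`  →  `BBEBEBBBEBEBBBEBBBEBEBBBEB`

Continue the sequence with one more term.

Each term (from the third on) is the two preceding terms concatenated in order: term 3 = BB·EB = BBEB.
Continuing: EBBBEBBBEBEBBBEB · BBEBEBBBEBEBBBEBBBEBEBBBEB gives term 8.

EBBBEBBBEBEBBBEBBBEBEBBBEBEBBBEBBBEBEBBBEB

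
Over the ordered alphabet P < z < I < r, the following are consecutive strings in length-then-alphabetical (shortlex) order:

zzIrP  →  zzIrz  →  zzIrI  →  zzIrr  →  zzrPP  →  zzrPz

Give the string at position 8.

zzrPr

Continuing the enumeration 2 steps past zzrPz: zzrPz → zzrPI → (answer).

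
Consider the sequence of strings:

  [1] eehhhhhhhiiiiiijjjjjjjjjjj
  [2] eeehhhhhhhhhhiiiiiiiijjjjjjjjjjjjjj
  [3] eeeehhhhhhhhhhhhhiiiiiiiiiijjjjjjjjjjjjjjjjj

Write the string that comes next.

Reading off run lengths: e runs 2, 3, 4; h runs 7, 10, 13; i runs 6, 8, 10; j runs 11, 14, 17 — each is linear in n, where the shown terms are n = 3, 4, 5.
At n = 6 the blocks have lengths 5, 16, 12, 20.

eeeeehhhhhhhhhhhhhhhhiiiiiiiiiiiijjjjjjjjjjjjjjjjjjjj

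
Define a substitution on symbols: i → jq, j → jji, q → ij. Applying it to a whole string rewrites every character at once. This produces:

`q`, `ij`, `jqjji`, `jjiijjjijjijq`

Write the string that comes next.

jjijjijqjqjjijjijjijqjjijjijqjjiij

Applying the rule to each of the 13 symbols of jjiijjjijjijq gives the pieces jji jji jq jq jji jji jji jq jji jji jq jji ij, which concatenate to the answer.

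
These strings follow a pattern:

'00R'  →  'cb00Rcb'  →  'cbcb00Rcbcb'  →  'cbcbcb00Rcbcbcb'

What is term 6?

Each term wraps the previous one in cb on the left and cb on the right.
From cbcbcb00Rcbcbcb, 2 further steps: cbcbcb00Rcbcbcb → cbcbcbcb00Rcbcbcbcb → (answer).

cbcbcbcbcb00Rcbcbcbcbcb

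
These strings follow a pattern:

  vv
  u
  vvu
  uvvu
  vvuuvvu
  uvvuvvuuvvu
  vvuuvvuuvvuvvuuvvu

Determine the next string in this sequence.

uvvuvvuuvvuvvuuvvuuvvuvvuuvvu

This is a Fibonacci-style word recurrence s(k) = s(k−2)·s(k−1): e.g. vv·u = vvu.
Continuing: uvvuvvuuvvu · vvuuvvuuvvuvvuuvvu gives term 8.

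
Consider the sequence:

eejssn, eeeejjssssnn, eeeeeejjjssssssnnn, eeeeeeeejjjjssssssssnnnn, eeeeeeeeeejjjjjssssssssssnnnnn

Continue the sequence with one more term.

Each string has the form e^{2n} j^{n} s^{2n} n^{n} (n = 1, 2, …).
For the next term, n = 6, so the run lengths are 12, 6, 12, 6.

eeeeeeeeeeeejjjjjjssssssssssssnnnnnn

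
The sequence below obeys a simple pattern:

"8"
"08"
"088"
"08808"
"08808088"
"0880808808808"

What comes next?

088080880880808808088

Each term (from the third on) is the previous term followed by the one before it: term 3 = 08·8 = 088.
The next term joins 0880808808808 and 08808088.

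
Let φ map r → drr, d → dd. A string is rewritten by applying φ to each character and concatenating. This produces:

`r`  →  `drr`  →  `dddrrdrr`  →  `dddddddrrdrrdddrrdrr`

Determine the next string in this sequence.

Replace each of the 20 characters of dddddddrrdrrdddrrdrr in place — dd dd dd dd dd dd dd drr drr dd drr drr dd dd dd drr drr dd drr drr — and concatenate.

dddddddddddddddrrdrrdddrrdrrdddddddrrdrrdddrrdrr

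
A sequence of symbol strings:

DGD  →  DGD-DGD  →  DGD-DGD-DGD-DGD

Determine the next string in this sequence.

DGD-DGD-DGD-DGD-DGD-DGD-DGD-DGD

Each string is two copies of the previous one joined by '-'.
One more doubling of DGD-DGD-DGD-DGD gives the answer.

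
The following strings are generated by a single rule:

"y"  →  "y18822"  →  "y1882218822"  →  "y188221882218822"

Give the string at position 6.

The strings grow by a fixed suffix 18822 each time.
From y188221882218822, 2 further steps: y188221882218822 → y18822188221882218822 → (answer).

y1882218822188221882218822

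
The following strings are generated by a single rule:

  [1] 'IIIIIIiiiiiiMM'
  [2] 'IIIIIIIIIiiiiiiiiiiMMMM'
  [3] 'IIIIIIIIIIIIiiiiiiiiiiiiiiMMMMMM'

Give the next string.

IIIIIIIIIIIIIIIiiiiiiiiiiiiiiiiiiMMMMMMMM

Each string has the form I^{3n} i^{4n-2} M^{2n-2}, where the shown terms are n = 2, 3, 4.
At n = 5 the blocks have lengths 15, 18, 8.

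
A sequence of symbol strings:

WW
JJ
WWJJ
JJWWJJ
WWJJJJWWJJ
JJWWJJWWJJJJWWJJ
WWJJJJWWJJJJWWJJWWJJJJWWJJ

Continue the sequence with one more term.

From term 3 onward, concatenate the second-to-last term with the last: WW·JJ = WWJJ, JJ·WWJJ = JJWWJJ, …
Continuing: JJWWJJWWJJJJWWJJ · WWJJJJWWJJJJWWJJWWJJJJWWJJ gives term 8.

JJWWJJWWJJJJWWJJWWJJJJWWJJJJWWJJWWJJJJWWJJ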